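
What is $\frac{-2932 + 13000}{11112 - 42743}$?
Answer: $- \frac{10068}{31631} \approx -0.3183$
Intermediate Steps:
$\frac{-2932 + 13000}{11112 - 42743} = \frac{10068}{-31631} = 10068 \left(- \frac{1}{31631}\right) = - \frac{10068}{31631}$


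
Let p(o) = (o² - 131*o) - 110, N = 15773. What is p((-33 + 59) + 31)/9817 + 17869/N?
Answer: 107154429/154843541 ≈ 0.69202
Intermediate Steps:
p(o) = -110 + o² - 131*o
p((-33 + 59) + 31)/9817 + 17869/N = (-110 + ((-33 + 59) + 31)² - 131*((-33 + 59) + 31))/9817 + 17869/15773 = (-110 + (26 + 31)² - 131*(26 + 31))*(1/9817) + 17869*(1/15773) = (-110 + 57² - 131*57)*(1/9817) + 17869/15773 = (-110 + 3249 - 7467)*(1/9817) + 17869/15773 = -4328*1/9817 + 17869/15773 = -4328/9817 + 17869/15773 = 107154429/154843541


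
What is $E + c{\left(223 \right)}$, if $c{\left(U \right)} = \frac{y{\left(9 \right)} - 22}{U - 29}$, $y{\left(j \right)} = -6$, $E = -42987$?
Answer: $- \frac{4169753}{97} \approx -42987.0$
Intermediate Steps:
$c{\left(U \right)} = - \frac{28}{-29 + U}$ ($c{\left(U \right)} = \frac{-6 - 22}{U - 29} = - \frac{28}{-29 + U}$)
$E + c{\left(223 \right)} = -42987 - \frac{28}{-29 + 223} = -42987 - \frac{28}{194} = -42987 - \frac{14}{97} = - \frac{4169753}{97}$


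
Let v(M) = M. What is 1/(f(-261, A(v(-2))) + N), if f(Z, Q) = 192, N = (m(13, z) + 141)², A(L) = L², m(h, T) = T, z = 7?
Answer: 1/22096 ≈ 4.5257e-5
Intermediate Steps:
N = 21904 (N = (7 + 141)² = 148² = 21904)
1/(f(-261, A(v(-2))) + N) = 1/(192 + 21904) = 1/22096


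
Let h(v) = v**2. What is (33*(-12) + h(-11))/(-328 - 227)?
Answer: 55/111 ≈ 0.49550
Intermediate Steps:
(33*(-12) + h(-11))/(-328 - 227) = (33*(-12) + (-11)**2)/(-328 - 227) = (-396 + 121)/(-555) = -275*(-1/555) = 55/111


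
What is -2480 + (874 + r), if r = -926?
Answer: -2532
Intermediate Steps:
-2480 + (874 + r) = -2480 + (874 - 926) = -2480 - 52 = -2532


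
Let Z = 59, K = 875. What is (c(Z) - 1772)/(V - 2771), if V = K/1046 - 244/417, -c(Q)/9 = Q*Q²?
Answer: 807016521306/1208550671 ≈ 667.76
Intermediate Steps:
c(Q) = -9*Q³ (c(Q) = -9*Q*Q² = -9*Q³)
V = 109651/436182 (V = 875/1046 - 244/417 = 109651/436182 ≈ 0.25139)
(c(Z) - 1772)/(V - 2771) = (-9*59³ - 1772)/(109651/436182 - 2771) = (-9*205379 - 1772)/(-1208550671/436182) = (-1848411 - 1772)*(-436182/1208550671) = -1850183*(-436182/1208550671) = 807016521306/1208550671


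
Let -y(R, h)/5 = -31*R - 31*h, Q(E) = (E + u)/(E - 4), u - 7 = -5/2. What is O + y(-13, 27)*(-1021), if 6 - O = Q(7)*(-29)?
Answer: -13292717/6 ≈ -2.2155e+6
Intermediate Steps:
u = 9/2 (u = 7 - 5/2 = 9/2 ≈ 4.5000)
Q(E) = (9/2 + E)/(-4 + E) (Q(E) = (E + 9/2)/(E - 4) = (9/2 + E)/(-4 + E))
y(R, h) = 155*R + 155*h (y(R, h) = -5*(-31*R - 31*h) = 155*R + 155*h)
O = 703/6 (O = 6 - (9/2 + 7)/(-4 + 7)*(-29) = 6 - (23/2)/3*(-29) = 6 - (⅓)*(23/2)*(-29) = 6 - 23*(-29)/6 = 6 - 1*(-667/6) = 6 + 667/6 = 703/6 ≈ 117.17)
O + y(-13, 27)*(-1021) = 703/6 + (155*(-13) + 155*27)*(-1021) = 703/6 + (-2015 + 4185)*(-1021) = 703/6 + 2170*(-1021) = 703/6 - 2215570 = -13292717/6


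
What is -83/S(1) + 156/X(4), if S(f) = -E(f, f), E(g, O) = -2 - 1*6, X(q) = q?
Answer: 229/8 ≈ 28.625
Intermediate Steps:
E(g, O) = -8 (E(g, O) = -2 - 6 = -8)
S(f) = 8 (S(f) = -1*(-8) = 8)
-83/S(1) + 156/X(4) = -83/8 + 156/4 = -83*1/8 + 156*(1/4) = -83/8 + 39 = 229/8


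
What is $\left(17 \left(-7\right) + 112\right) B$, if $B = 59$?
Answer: $-413$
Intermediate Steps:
$\left(17 \left(-7\right) + 112\right) B = \left(17 \left(-7\right) + 112\right) 59 = \left(-119 + 112\right) 59 = \left(-7\right) 59 = -413$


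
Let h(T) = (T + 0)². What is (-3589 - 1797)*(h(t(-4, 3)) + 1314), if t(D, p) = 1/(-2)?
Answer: -14157101/2 ≈ -7.0786e+6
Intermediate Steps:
t(D, p) = -½ (t(D, p) = 1*(-½) = -½)
h(T) = T²
(-3589 - 1797)*(h(t(-4, 3)) + 1314) = (-3589 - 1797)*((-½)² + 1314) = -5386*(¼ + 1314) = -5386*5257/4 = -14157101/2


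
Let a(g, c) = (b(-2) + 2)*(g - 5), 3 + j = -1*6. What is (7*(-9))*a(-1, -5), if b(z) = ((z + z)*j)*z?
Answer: -26460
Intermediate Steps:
j = -9 (j = -3 - 1*6 = -3 - 6 = -9)
b(z) = -18*z² (b(z) = ((z + z)*(-9))*z = ((2*z)*(-9))*z = (-18*z)*z = -18*z²)
a(g, c) = 350 - 70*g (a(g, c) = (-18*(-2)² + 2)*(g - 5) = (-18*4 + 2)*(-5 + g) = (-72 + 2)*(-5 + g) = -70*(-5 + g) = 350 - 70*g)
(7*(-9))*a(-1, -5) = (7*(-9))*(350 - 70*(-1)) = -63*(350 + 70) = -63*420 = -26460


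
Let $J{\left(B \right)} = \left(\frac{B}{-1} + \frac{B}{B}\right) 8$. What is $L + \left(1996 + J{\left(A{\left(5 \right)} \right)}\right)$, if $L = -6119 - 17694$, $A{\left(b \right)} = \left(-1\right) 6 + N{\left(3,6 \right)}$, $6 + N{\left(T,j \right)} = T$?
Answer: $-21737$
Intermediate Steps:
$N{\left(T,j \right)} = -6 + T$
$A{\left(b \right)} = -9$ ($A{\left(b \right)} = \left(-1\right) 6 + \left(-6 + 3\right) = -6 - 3 = -9$)
$J{\left(B \right)} = 8 - 8 B$ ($J{\left(B \right)} = \left(B \left(-1\right) + 1\right) 8 = \left(- B + 1\right) 8 = \left(1 - B\right) 8 = 8 - 8 B$)
$L = -23813$ ($L = -6119 - 17694 = -23813$)
$L + \left(1996 + J{\left(A{\left(5 \right)} \right)}\right) = -23813 + \left(1996 + \left(8 - -72\right)\right) = -23813 + \left(1996 + \left(8 + 72\right)\right) = -23813 + \left(1996 + 80\right) = -23813 + 2076 = -21737$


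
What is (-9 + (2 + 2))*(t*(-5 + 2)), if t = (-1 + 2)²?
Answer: 15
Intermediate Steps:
t = 1 (t = 1² = 1)
(-9 + (2 + 2))*(t*(-5 + 2)) = (-9 + (2 + 2))*(1*(-5 + 2)) = (-9 + 4)*(1*(-3)) = -5*(-3) = 15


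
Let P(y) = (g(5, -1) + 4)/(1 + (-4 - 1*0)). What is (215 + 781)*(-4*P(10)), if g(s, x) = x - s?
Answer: -2656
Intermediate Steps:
P(y) = ⅔ (P(y) = ((-1 - 1*5) + 4)/(1 + (-4 - 1*0)) = ((-1 - 5) + 4)/(1 + (-4 + 0)) = (-6 + 4)/(1 - 4) = -2/(-3) = -2*(-⅓) = ⅔)
(215 + 781)*(-4*P(10)) = (215 + 781)*(-4*⅔) = 996*(-8/3) = -2656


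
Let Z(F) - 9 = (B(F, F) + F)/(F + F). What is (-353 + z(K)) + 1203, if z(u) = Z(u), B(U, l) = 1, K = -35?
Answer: 30082/35 ≈ 859.49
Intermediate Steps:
Z(F) = 9 + (1 + F)/(2*F) (Z(F) = 9 + (1 + F)/(F + F) = 9 + (1 + F)/((2*F)) = 9 + (1 + F)*(1/(2*F)) = 9 + (1 + F)/(2*F))
z(u) = (1 + 19*u)/(2*u)
(-353 + z(K)) + 1203 = (-353 + (1/2)*(1 + 19*(-35))/(-35)) + 1203 = (-353 + (1/2)*(-1/35)*(1 - 665)) + 1203 = (-353 + (1/2)*(-1/35)*(-664)) + 1203 = (-353 + 332/35) + 1203 = -12023/35 + 1203 = 30082/35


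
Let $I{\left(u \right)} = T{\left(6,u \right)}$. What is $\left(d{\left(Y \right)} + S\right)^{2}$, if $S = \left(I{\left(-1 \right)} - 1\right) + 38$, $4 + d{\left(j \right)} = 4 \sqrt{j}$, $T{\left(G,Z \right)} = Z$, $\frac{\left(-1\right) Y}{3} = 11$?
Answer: $496 + 256 i \sqrt{33} \approx 496.0 + 1470.6 i$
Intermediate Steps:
$Y = -33$ ($Y = \left(-3\right) 11 = -33$)
$I{\left(u \right)} = u$
$d{\left(j \right)} = -4 + 4 \sqrt{j}$
$S = 36$ ($S = \left(-1 - 1\right) + 38 = -2 + 38 = 36$)
$\left(d{\left(Y \right)} + S\right)^{2} = \left(\left(-4 + 4 \sqrt{-33}\right) + 36\right)^{2} = \left(\left(-4 + 4 i \sqrt{33}\right) + 36\right)^{2} = \left(32 + 4 i \sqrt{33}\right)^{2}$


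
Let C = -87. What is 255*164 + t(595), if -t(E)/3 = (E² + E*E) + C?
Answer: -2082069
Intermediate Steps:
t(E) = 261 - 6*E² (t(E) = -3*((E² + E*E) - 87) = -3*((E² + E²) - 87) = -3*(2*E² - 87) = -3*(-87 + 2*E²) = 261 - 6*E²)
255*164 + t(595) = 255*164 + (261 - 6*595²) = 41820 + (261 - 6*354025) = 41820 + (261 - 2124150) = 41820 - 2123889 = -2082069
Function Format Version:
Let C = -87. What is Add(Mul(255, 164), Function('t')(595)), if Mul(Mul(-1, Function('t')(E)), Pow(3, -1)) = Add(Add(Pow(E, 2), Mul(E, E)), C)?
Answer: -2082069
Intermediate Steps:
Function('t')(E) = Add(261, Mul(-6, Pow(E, 2))) (Function('t')(E) = Mul(-3, Add(Add(Pow(E, 2), Mul(E, E)), -87)) = Mul(-3, Add(Add(Pow(E, 2), Pow(E, 2)), -87)) = Mul(-3, Add(Mul(2, Pow(E, 2)), -87)) = Mul(-3, Add(-87, Mul(2, Pow(E, 2)))) = Add(261, Mul(-6, Pow(E, 2))))
Add(Mul(255, 164), Function('t')(595)) = Add(Mul(255, 164), Add(261, Mul(-6, Pow(595, 2)))) = Add(41820, Add(261, Mul(-6, 354025))) = Add(41820, Add(261, -2124150)) = Add(41820, -2123889) = -2082069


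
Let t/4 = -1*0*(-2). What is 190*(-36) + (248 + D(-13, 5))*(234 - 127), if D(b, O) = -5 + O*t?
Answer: 19161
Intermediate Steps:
t = 0 (t = 4*(-1*0*(-2)) = 4*(0*(-2)) = 4*0 = 0)
D(b, O) = -5 (D(b, O) = -5 + O*0 = -5 + 0 = -5)
190*(-36) + (248 + D(-13, 5))*(234 - 127) = 190*(-36) + (248 - 5)*(234 - 127) = -6840 + 243*107 = -6840 + 26001 = 19161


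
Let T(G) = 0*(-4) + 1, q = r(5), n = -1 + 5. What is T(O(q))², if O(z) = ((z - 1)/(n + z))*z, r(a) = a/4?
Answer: 1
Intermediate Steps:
n = 4
r(a) = a/4 (r(a) = a*(¼) = a/4)
q = 5/4 (q = (¼)*5 = 5/4 ≈ 1.2500)
O(z) = z*(-1 + z)/(4 + z) (O(z) = ((z - 1)/(4 + z))*z = ((-1 + z)/(4 + z))*z = z*(-1 + z)/(4 + z))
T(G) = 1 (T(G) = 0 + 1 = 1)
T(O(q))² = 1² = 1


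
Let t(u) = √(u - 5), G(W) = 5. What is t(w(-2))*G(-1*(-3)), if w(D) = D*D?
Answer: 5*I ≈ 5.0*I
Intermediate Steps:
w(D) = D²
t(u) = √(-5 + u)
t(w(-2))*G(-1*(-3)) = √(-5 + (-2)²)*5 = √(-5 + 4)*5 = √(-1)*5 = I*5 = 5*I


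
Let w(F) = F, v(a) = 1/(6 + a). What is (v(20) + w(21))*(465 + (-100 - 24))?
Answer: 186527/26 ≈ 7174.1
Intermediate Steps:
(v(20) + w(21))*(465 + (-100 - 24)) = (1/(6 + 20) + 21)*(465 + (-100 - 24)) = (1/26 + 21)*(465 - 124) = (1/26 + 21)*341 = (547/26)*341 = 186527/26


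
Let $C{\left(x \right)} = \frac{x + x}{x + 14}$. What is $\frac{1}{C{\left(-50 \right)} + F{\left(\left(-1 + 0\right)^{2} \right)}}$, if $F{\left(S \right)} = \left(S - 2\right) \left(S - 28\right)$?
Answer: $\frac{9}{268} \approx 0.033582$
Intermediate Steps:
$C{\left(x \right)} = \frac{2 x}{14 + x}$
$F{\left(S \right)} = \left(-28 + S\right) \left(-2 + S\right)$ ($F{\left(S \right)} = \left(-2 + S\right) \left(-28 + S\right) = \left(-28 + S\right) \left(-2 + S\right)$)
$\frac{1}{C{\left(-50 \right)} + F{\left(\left(-1 + 0\right)^{2} \right)}} = \frac{1}{2 \left(-50\right) \frac{1}{14 - 50} + \left(56 + \left(\left(-1 + 0\right)^{2}\right)^{2} - 30 \left(-1 + 0\right)^{2}\right)} = \frac{1}{2 \left(-50\right) \frac{1}{-36} + \left(56 + \left(\left(-1\right)^{2}\right)^{2} - 30 \left(-1\right)^{2}\right)} = \frac{1}{2 \left(-50\right) \left(- \frac{1}{36}\right) + \left(56 + 1^{2} - 30\right)} = \frac{1}{\frac{25}{9} + \left(56 + 1 - 30\right)} = \frac{1}{\frac{25}{9} + 27} = \frac{1}{\frac{268}{9}} = \frac{9}{268}$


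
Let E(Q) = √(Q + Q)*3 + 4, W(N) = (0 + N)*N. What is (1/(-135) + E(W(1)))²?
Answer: 618571/18225 + 1078*√2/45 ≈ 67.819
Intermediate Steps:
W(N) = N² (W(N) = N*N = N²)
E(Q) = 4 + 3*√2*√Q (E(Q) = √(2*Q)*3 + 4 = (√2*√Q)*3 + 4 = 3*√2*√Q + 4 = 4 + 3*√2*√Q)
(1/(-135) + E(W(1)))² = (1/(-135) + (4 + 3*√2*√(1²)))² = (-1/135 + (4 + 3*√2*√1))² = (-1/135 + (4 + 3*√2*1))² = (-1/135 + (4 + 3*√2))² = (539/135 + 3*√2)²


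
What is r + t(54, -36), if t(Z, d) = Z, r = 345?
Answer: 399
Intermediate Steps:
r + t(54, -36) = 345 + 54 = 399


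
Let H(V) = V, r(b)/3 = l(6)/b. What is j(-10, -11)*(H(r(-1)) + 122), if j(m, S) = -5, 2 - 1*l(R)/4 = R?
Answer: -850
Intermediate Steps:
l(R) = 8 - 4*R
r(b) = -48/b (r(b) = 3*((8 - 4*6)/b) = 3*((8 - 24)/b) = 3*(-16/b) = -48/b)
j(-10, -11)*(H(r(-1)) + 122) = -5*(-48/(-1) + 122) = -5*(-48*(-1) + 122) = -5*(48 + 122) = -5*170 = -850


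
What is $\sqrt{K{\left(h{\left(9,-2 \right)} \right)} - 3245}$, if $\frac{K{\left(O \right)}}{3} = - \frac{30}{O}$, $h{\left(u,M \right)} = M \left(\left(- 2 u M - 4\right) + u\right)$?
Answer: $\frac{10 i \sqrt{54530}}{41} \approx 56.955 i$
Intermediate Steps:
$h{\left(u,M \right)} = M \left(-4 + u - 2 M u\right)$ ($h{\left(u,M \right)} = M \left(\left(- 2 M u - 4\right) + u\right) = M \left(\left(-4 - 2 M u\right) + u\right) = M \left(-4 + u - 2 M u\right)$)
$K{\left(O \right)} = - \frac{90}{O}$ ($K{\left(O \right)} = 3 \left(- \frac{30}{O}\right) = - \frac{90}{O}$)
$\sqrt{K{\left(h{\left(9,-2 \right)} \right)} - 3245} = \sqrt{- \frac{90}{\left(-2\right) \left(-4 + 9 - \left(-4\right) 9\right)} - 3245} = \sqrt{- \frac{90}{\left(-2\right) \left(-4 + 9 + 36\right)} - 3245} = \sqrt{- \frac{90}{\left(-2\right) 41} - 3245} = \sqrt{- \frac{90}{-82} - 3245} = \sqrt{\left(-90\right) \left(- \frac{1}{82}\right) - 3245} = \sqrt{\frac{45}{41} - 3245} = \sqrt{- \frac{133000}{41}} = \frac{10 i \sqrt{54530}}{41}$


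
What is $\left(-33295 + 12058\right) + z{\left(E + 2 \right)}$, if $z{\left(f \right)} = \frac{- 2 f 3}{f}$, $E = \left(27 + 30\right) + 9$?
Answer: $-21243$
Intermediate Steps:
$E = 66$ ($E = 57 + 9 = 66$)
$z{\left(f \right)} = -6$ ($z{\left(f \right)} = \frac{\left(-6\right) f}{f} = -6$)
$\left(-33295 + 12058\right) + z{\left(E + 2 \right)} = \left(-33295 + 12058\right) - 6 = -21237 - 6 = -21243$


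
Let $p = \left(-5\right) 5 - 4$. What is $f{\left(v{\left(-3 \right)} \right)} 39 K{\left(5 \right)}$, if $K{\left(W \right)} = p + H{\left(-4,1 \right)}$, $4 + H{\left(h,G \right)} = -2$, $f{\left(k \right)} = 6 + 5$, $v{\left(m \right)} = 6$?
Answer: $-15015$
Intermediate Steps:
$f{\left(k \right)} = 11$
$H{\left(h,G \right)} = -6$ ($H{\left(h,G \right)} = -4 - 2 = -6$)
$p = -29$ ($p = -25 - 4 = -29$)
$K{\left(W \right)} = -35$ ($K{\left(W \right)} = -29 - 6 = -35$)
$f{\left(v{\left(-3 \right)} \right)} 39 K{\left(5 \right)} = 11 \cdot 39 \left(-35\right) = 429 \left(-35\right) = -15015$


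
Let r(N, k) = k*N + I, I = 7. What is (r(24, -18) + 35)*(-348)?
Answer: 135720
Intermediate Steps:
r(N, k) = 7 + N*k (r(N, k) = k*N + 7 = N*k + 7 = 7 + N*k)
(r(24, -18) + 35)*(-348) = ((7 + 24*(-18)) + 35)*(-348) = ((7 - 432) + 35)*(-348) = (-425 + 35)*(-348) = -390*(-348) = 135720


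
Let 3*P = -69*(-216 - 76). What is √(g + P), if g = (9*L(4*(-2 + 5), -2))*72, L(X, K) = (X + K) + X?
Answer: 14*√107 ≈ 144.82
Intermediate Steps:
P = 6716 (P = (-69*(-216 - 76))/3 = (-69*(-292))/3 = (⅓)*20148 = 6716)
L(X, K) = K + 2*X (L(X, K) = (K + X) + X = K + 2*X)
g = 14256 (g = (9*(-2 + 2*(4*(-2 + 5))))*72 = (9*(-2 + 2*(4*3)))*72 = (9*(-2 + 2*12))*72 = (9*(-2 + 24))*72 = (9*22)*72 = 198*72 = 14256)
√(g + P) = √(14256 + 6716) = √20972 = 14*√107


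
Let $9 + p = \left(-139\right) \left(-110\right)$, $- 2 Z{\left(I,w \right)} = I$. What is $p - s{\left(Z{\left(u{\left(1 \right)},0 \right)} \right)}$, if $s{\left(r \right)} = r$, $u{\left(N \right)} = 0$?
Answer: $15281$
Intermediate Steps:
$Z{\left(I,w \right)} = - \frac{I}{2}$
$p = 15281$ ($p = -9 - -15290 = -9 + 15290 = 15281$)
$p - s{\left(Z{\left(u{\left(1 \right)},0 \right)} \right)} = 15281 - \left(- \frac{1}{2}\right) 0 = 15281 - 0 = 15281 + 0 = 15281$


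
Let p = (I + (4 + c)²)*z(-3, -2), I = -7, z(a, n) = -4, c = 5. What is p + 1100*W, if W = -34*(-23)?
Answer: 859904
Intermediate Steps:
W = 782
p = -296 (p = (-7 + (4 + 5)²)*(-4) = (-7 + 9²)*(-4) = (-7 + 81)*(-4) = 74*(-4) = -296)
p + 1100*W = -296 + 1100*782 = -296 + 860200 = 859904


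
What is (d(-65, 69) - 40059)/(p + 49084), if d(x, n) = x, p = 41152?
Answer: -10031/22559 ≈ -0.44466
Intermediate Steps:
(d(-65, 69) - 40059)/(p + 49084) = (-65 - 40059)/(41152 + 49084) = -40124/90236 = -40124*1/90236 = -10031/22559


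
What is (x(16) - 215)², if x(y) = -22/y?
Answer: 2996361/64 ≈ 46818.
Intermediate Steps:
(x(16) - 215)² = (-22/16 - 215)² = (-22*1/16 - 215)² = (-11/8 - 215)² = (-1731/8)² = 2996361/64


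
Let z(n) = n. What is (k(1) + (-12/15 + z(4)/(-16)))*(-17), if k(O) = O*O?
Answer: 17/20 ≈ 0.85000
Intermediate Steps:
k(O) = O²
(k(1) + (-12/15 + z(4)/(-16)))*(-17) = (1² + (-12/15 + 4/(-16)))*(-17) = (1 + (-12*1/15 + 4*(-1/16)))*(-17) = (1 + (-⅘ - ¼))*(-17) = (1 - 21/20)*(-17) = -1/20*(-17) = 17/20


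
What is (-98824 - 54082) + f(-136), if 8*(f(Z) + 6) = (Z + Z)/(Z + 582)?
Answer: -34099393/223 ≈ -1.5291e+5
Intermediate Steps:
f(Z) = -6 + Z/(4*(582 + Z)) (f(Z) = -6 + ((Z + Z)/(Z + 582))/8 = -6 + ((2*Z)/(582 + Z))/8 = -6 + (2*Z/(582 + Z))/8 = -6 + Z/(4*(582 + Z)))
(-98824 - 54082) + f(-136) = (-98824 - 54082) + (-13968 - 23*(-136))/(4*(582 - 136)) = -152906 + (1/4)*(-13968 + 3128)/446 = -152906 + (1/4)*(1/446)*(-10840) = -152906 - 1355/223 = -34099393/223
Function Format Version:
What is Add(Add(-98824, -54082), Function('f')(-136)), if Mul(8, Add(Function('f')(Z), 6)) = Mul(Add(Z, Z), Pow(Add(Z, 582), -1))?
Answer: Rational(-34099393, 223) ≈ -1.5291e+5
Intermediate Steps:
Function('f')(Z) = Add(-6, Mul(Rational(1, 4), Z, Pow(Add(582, Z), -1))) (Function('f')(Z) = Add(-6, Mul(Rational(1, 8), Mul(Add(Z, Z), Pow(Add(Z, 582), -1)))) = Add(-6, Mul(Rational(1, 8), Mul(Mul(2, Z), Pow(Add(582, Z), -1)))) = Add(-6, Mul(Rational(1, 8), Mul(2, Z, Pow(Add(582, Z), -1)))) = Add(-6, Mul(Rational(1, 4), Z, Pow(Add(582, Z), -1))))
Add(Add(-98824, -54082), Function('f')(-136)) = Add(Add(-98824, -54082), Mul(Rational(1, 4), Pow(Add(582, -136), -1), Add(-13968, Mul(-23, -136)))) = Add(-152906, Mul(Rational(1, 4), Pow(446, -1), Add(-13968, 3128))) = Add(-152906, Mul(Rational(1, 4), Rational(1, 446), -10840)) = Add(-152906, Rational(-1355, 223)) = Rational(-34099393, 223)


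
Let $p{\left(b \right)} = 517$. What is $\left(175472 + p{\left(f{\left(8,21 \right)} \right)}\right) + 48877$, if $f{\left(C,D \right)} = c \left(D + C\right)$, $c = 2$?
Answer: $224866$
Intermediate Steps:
$f{\left(C,D \right)} = 2 C + 2 D$ ($f{\left(C,D \right)} = 2 \left(D + C\right) = 2 \left(C + D\right) = 2 C + 2 D$)
$\left(175472 + p{\left(f{\left(8,21 \right)} \right)}\right) + 48877 = \left(175472 + 517\right) + 48877 = 175989 + 48877 = 224866$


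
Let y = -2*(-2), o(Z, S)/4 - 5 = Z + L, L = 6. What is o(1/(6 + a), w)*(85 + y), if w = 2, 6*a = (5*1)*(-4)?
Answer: 8099/2 ≈ 4049.5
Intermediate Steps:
a = -10/3 (a = ((5*1)*(-4))/6 = (5*(-4))/6 = (⅙)*(-20) = -10/3 ≈ -3.3333)
o(Z, S) = 44 + 4*Z (o(Z, S) = 20 + 4*(Z + 6) = 20 + 4*(6 + Z) = 20 + (24 + 4*Z) = 44 + 4*Z)
y = 4
o(1/(6 + a), w)*(85 + y) = (44 + 4/(6 - 10/3))*(85 + 4) = (44 + 4/(8/3))*89 = (44 + 4*(3/8))*89 = (44 + 3/2)*89 = (91/2)*89 = 8099/2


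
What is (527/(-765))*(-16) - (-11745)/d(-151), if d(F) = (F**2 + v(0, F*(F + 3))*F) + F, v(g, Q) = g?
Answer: 156839/13590 ≈ 11.541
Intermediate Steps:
d(F) = F + F**2 (d(F) = (F**2 + 0*F) + F = (F**2 + 0) + F = F**2 + F = F + F**2)
(527/(-765))*(-16) - (-11745)/d(-151) = (527/(-765))*(-16) - (-11745)/((-151*(1 - 151))) = (527*(-1/765))*(-16) - (-11745)/((-151*(-150))) = -31/45*(-16) - (-11745)/22650 = 496/45 - (-11745)/22650 = 496/45 - 1*(-783/1510) = 496/45 + 783/1510 = 156839/13590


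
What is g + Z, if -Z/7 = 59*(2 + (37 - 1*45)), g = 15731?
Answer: 18209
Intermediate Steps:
Z = 2478 (Z = -413*(2 + (37 - 1*45)) = -413*(2 + (37 - 45)) = -413*(2 - 8) = -413*(-6) = -7*(-354) = 2478)
g + Z = 15731 + 2478 = 18209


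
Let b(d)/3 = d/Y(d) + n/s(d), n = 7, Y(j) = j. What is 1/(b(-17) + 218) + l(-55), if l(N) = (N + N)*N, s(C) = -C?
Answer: 22856917/3778 ≈ 6050.0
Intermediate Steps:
l(N) = 2*N² (l(N) = (2*N)*N = 2*N²)
b(d) = 3 - 21/d (b(d) = 3*(d/d + 7/((-d))) = 3*(1 + 7*(-1/d)) = 3*(1 - 7/d) = 3 - 21/d)
1/(b(-17) + 218) + l(-55) = 1/((3 - 21/(-17)) + 218) + 2*(-55)² = 1/((3 - 21*(-1/17)) + 218) + 2*3025 = 1/((3 + 21/17) + 218) + 6050 = 1/(72/17 + 218) + 6050 = 1/(3778/17) + 6050 = 17/3778 + 6050 = 22856917/3778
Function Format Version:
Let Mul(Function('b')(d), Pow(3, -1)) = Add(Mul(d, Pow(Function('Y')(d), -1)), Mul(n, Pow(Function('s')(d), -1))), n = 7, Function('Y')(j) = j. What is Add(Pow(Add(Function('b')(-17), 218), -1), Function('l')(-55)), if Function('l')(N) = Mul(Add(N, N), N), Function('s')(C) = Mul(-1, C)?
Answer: Rational(22856917, 3778) ≈ 6050.0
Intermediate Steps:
Function('l')(N) = Mul(2, Pow(N, 2)) (Function('l')(N) = Mul(Mul(2, N), N) = Mul(2, Pow(N, 2)))
Function('b')(d) = Add(3, Mul(-21, Pow(d, -1))) (Function('b')(d) = Mul(3, Add(Mul(d, Pow(d, -1)), Mul(7, Pow(Mul(-1, d), -1)))) = Mul(3, Add(1, Mul(7, Mul(-1, Pow(d, -1))))) = Mul(3, Add(1, Mul(-7, Pow(d, -1)))) = Add(3, Mul(-21, Pow(d, -1))))
Add(Pow(Add(Function('b')(-17), 218), -1), Function('l')(-55)) = Add(Pow(Add(Add(3, Mul(-21, Pow(-17, -1))), 218), -1), Mul(2, Pow(-55, 2))) = Add(Pow(Add(Add(3, Mul(-21, Rational(-1, 17))), 218), -1), Mul(2, 3025)) = Add(Pow(Add(Add(3, Rational(21, 17)), 218), -1), 6050) = Add(Pow(Add(Rational(72, 17), 218), -1), 6050) = Add(Pow(Rational(3778, 17), -1), 6050) = Add(Rational(17, 3778), 6050) = Rational(22856917, 3778)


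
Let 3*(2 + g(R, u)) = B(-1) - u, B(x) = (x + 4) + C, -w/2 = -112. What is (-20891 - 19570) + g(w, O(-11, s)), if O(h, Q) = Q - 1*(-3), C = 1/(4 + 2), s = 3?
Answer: -728351/18 ≈ -40464.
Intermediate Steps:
w = 224 (w = -2*(-112) = 224)
C = ⅙ (C = 1/6 = ⅙ ≈ 0.16667)
B(x) = 25/6 + x (B(x) = (x + 4) + ⅙ = (4 + x) + ⅙ = 25/6 + x)
O(h, Q) = 3 + Q (O(h, Q) = Q + 3 = 3 + Q)
g(R, u) = -17/18 - u/3 (g(R, u) = -2 + ((25/6 - 1) - u)/3 = -2 + (19/6 - u)/3 = -2 + (19/18 - u/3) = -17/18 - u/3)
(-20891 - 19570) + g(w, O(-11, s)) = (-20891 - 19570) + (-17/18 - (3 + 3)/3) = -40461 + (-17/18 - ⅓*6) = -40461 + (-17/18 - 2) = -40461 - 53/18 = -728351/18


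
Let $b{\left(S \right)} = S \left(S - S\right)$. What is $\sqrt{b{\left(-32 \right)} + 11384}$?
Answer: $2 \sqrt{2846} \approx 106.7$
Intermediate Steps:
$b{\left(S \right)} = 0$ ($b{\left(S \right)} = S 0 = 0$)
$\sqrt{b{\left(-32 \right)} + 11384} = \sqrt{0 + 11384} = \sqrt{11384} = 2 \sqrt{2846}$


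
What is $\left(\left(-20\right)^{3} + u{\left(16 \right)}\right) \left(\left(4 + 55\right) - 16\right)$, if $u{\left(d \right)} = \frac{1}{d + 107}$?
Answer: $- \frac{42311957}{123} \approx -3.44 \cdot 10^{5}$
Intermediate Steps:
$u{\left(d \right)} = \frac{1}{107 + d}$
$\left(\left(-20\right)^{3} + u{\left(16 \right)}\right) \left(\left(4 + 55\right) - 16\right) = \left(\left(-20\right)^{3} + \frac{1}{107 + 16}\right) \left(\left(4 + 55\right) - 16\right) = \left(-8000 + \frac{1}{123}\right) \left(59 - 16\right) = \left(-8000 + \frac{1}{123}\right) 43 = \left(- \frac{983999}{123}\right) 43 = - \frac{42311957}{123}$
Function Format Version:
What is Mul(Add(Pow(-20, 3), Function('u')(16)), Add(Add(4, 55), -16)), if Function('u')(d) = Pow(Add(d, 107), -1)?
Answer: Rational(-42311957, 123) ≈ -3.4400e+5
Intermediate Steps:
Function('u')(d) = Pow(Add(107, d), -1)
Mul(Add(Pow(-20, 3), Function('u')(16)), Add(Add(4, 55), -16)) = Mul(Add(Pow(-20, 3), Pow(Add(107, 16), -1)), Add(Add(4, 55), -16)) = Mul(Add(-8000, Pow(123, -1)), Add(59, -16)) = Mul(Add(-8000, Rational(1, 123)), 43) = Mul(Rational(-983999, 123), 43) = Rational(-42311957, 123)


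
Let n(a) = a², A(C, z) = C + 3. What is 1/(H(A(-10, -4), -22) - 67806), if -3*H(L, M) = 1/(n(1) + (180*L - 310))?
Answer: -4707/319162841 ≈ -1.4748e-5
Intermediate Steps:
A(C, z) = 3 + C
H(L, M) = -1/(3*(-309 + 180*L)) (H(L, M) = -1/(3*(1² + (180*L - 310))) = -1/(3*(1 + (-310 + 180*L))) = -1/(3*(-309 + 180*L)))
1/(H(A(-10, -4), -22) - 67806) = 1/(-1/(-927 + 540*(3 - 10)) - 67806) = 1/(-1/(-927 + 540*(-7)) - 67806) = 1/(-1/(-927 - 3780) - 67806) = 1/(-1/(-4707) - 67806) = 1/(-1*(-1/4707) - 67806) = 1/(1/4707 - 67806) = 1/(-319162841/4707) = -4707/319162841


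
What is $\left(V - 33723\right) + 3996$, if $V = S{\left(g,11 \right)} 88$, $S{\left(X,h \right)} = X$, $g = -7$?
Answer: $-30343$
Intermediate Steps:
$V = -616$ ($V = \left(-7\right) 88 = -616$)
$\left(V - 33723\right) + 3996 = \left(-616 - 33723\right) + 3996 = -34339 + 3996 = -30343$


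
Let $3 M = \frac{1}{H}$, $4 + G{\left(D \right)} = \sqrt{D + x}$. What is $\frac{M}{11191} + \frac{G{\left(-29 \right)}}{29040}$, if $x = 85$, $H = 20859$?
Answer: $- \frac{233430649}{1694724080940} + \frac{\sqrt{14}}{14520} \approx 0.00011995$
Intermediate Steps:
$G{\left(D \right)} = -4 + \sqrt{85 + D}$ ($G{\left(D \right)} = -4 + \sqrt{D + 85} = -4 + \sqrt{85 + D}$)
$M = \frac{1}{62577}$ ($M = \frac{1}{3 \cdot 20859} = \frac{1}{3} \cdot \frac{1}{20859} = \frac{1}{62577} \approx 1.598 \cdot 10^{-5}$)
$\frac{M}{11191} + \frac{G{\left(-29 \right)}}{29040} = \frac{1}{62577 \cdot 11191} + \frac{-4 + \sqrt{85 - 29}}{29040} = \frac{1}{62577} \cdot \frac{1}{11191} + \left(-4 + \sqrt{56}\right) \frac{1}{29040} = \frac{1}{700299207} + \left(-4 + 2 \sqrt{14}\right) \frac{1}{29040} = \frac{1}{700299207} - \left(\frac{1}{7260} - \frac{\sqrt{14}}{14520}\right) = - \frac{233430649}{1694724080940} + \frac{\sqrt{14}}{14520}$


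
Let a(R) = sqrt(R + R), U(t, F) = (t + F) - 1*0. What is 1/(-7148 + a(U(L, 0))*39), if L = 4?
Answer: -1787/12770434 - 39*sqrt(2)/25540868 ≈ -0.00014209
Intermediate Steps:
U(t, F) = F + t (U(t, F) = (F + t) + 0 = F + t)
a(R) = sqrt(2)*sqrt(R) (a(R) = sqrt(2*R) = sqrt(2)*sqrt(R))
1/(-7148 + a(U(L, 0))*39) = 1/(-7148 + (sqrt(2)*sqrt(0 + 4))*39) = 1/(-7148 + (sqrt(2)*sqrt(4))*39) = 1/(-7148 + (sqrt(2)*2)*39) = 1/(-7148 + (2*sqrt(2))*39) = 1/(-7148 + 78*sqrt(2))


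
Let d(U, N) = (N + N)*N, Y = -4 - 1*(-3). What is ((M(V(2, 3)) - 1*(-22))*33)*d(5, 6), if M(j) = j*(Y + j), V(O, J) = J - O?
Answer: 52272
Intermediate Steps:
Y = -1 (Y = -4 + 3 = -1)
M(j) = j*(-1 + j)
d(U, N) = 2*N² (d(U, N) = (2*N)*N = 2*N²)
((M(V(2, 3)) - 1*(-22))*33)*d(5, 6) = (((3 - 1*2)*(-1 + (3 - 1*2)) - 1*(-22))*33)*(2*6²) = (((3 - 2)*(-1 + (3 - 2)) + 22)*33)*(2*36) = ((1*(-1 + 1) + 22)*33)*72 = ((1*0 + 22)*33)*72 = ((0 + 22)*33)*72 = (22*33)*72 = 726*72 = 52272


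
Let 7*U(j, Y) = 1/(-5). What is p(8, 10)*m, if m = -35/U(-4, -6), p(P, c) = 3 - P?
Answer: -6125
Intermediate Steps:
U(j, Y) = -1/35 (U(j, Y) = (1/7)/(-5) = (1/7)*(-1/5) = -1/35)
m = 1225 (m = -35/(-1/35) = -35*(-35) = 1225)
p(8, 10)*m = (3 - 1*8)*1225 = (3 - 8)*1225 = -5*1225 = -6125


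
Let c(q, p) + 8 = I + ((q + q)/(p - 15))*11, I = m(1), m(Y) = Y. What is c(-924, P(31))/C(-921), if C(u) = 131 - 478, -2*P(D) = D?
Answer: -40229/21167 ≈ -1.9006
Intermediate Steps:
P(D) = -D/2
I = 1
C(u) = -347
c(q, p) = -7 + 22*q/(-15 + p) (c(q, p) = -8 + (1 + ((q + q)/(p - 15))*11) = -8 + (1 + ((2*q)/(-15 + p))*11) = -8 + (1 + (2*q/(-15 + p))*11) = -8 + (1 + 22*q/(-15 + p)) = -7 + 22*q/(-15 + p))
c(-924, P(31))/C(-921) = ((105 - (-7)*31/2 + 22*(-924))/(-15 - ½*31))/(-347) = ((105 - 7*(-31/2) - 20328)/(-15 - 31/2))*(-1/347) = ((105 + 217/2 - 20328)/(-61/2))*(-1/347) = -2/61*(-40229/2)*(-1/347) = (40229/61)*(-1/347) = -40229/21167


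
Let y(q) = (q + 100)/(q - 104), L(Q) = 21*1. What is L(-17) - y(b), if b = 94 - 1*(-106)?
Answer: 143/8 ≈ 17.875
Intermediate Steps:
L(Q) = 21
b = 200 (b = 94 + 106 = 200)
y(q) = (100 + q)/(-104 + q)
L(-17) - y(b) = 21 - (100 + 200)/(-104 + 200) = 21 - 300/96 = 21 - 1*25/8 = 21 - 25/8 = 143/8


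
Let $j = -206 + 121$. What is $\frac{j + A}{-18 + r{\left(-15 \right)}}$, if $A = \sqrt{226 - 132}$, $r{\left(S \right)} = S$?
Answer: $\frac{85}{33} - \frac{\sqrt{94}}{33} \approx 2.282$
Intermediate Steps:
$A = \sqrt{94} \approx 9.6954$
$j = -85$
$\frac{j + A}{-18 + r{\left(-15 \right)}} = \frac{-85 + \sqrt{94}}{-18 - 15} = \frac{-85 + \sqrt{94}}{-33} = \left(-85 + \sqrt{94}\right) \left(- \frac{1}{33}\right) = \frac{85}{33} - \frac{\sqrt{94}}{33}$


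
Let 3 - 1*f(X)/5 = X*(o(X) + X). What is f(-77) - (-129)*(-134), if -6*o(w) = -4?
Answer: -139978/3 ≈ -46659.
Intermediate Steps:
o(w) = ⅔ (o(w) = -⅙*(-4) = ⅔)
f(X) = 15 - 5*X*(⅔ + X)
f(-77) - (-129)*(-134) = (15 - 5*(-77)² - 10/3*(-77)) - (-129)*(-134) = (15 - 5*5929 + 770/3) - 1*17286 = (15 - 29645 + 770/3) - 17286 = -88120/3 - 17286 = -139978/3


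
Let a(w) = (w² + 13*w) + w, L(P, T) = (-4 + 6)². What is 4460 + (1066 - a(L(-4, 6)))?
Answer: 5454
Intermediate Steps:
L(P, T) = 4 (L(P, T) = 2² = 4)
a(w) = w² + 14*w
4460 + (1066 - a(L(-4, 6))) = 4460 + (1066 - 4*(14 + 4)) = 4460 + (1066 - 4*18) = 4460 + (1066 - 1*72) = 4460 + (1066 - 72) = 4460 + 994 = 5454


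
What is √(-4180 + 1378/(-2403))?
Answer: I*√2682260106/801 ≈ 64.657*I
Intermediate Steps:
√(-4180 + 1378/(-2403)) = √(-4180 + 1378*(-1/2403)) = √(-4180 - 1378/2403) = √(-10045918/2403) = I*√2682260106/801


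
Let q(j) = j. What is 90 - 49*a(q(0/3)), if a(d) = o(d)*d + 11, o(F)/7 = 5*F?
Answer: -449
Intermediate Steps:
o(F) = 35*F (o(F) = 7*(5*F) = 35*F)
a(d) = 11 + 35*d**2 (a(d) = (35*d)*d + 11 = 35*d**2 + 11 = 11 + 35*d**2)
90 - 49*a(q(0/3)) = 90 - 49*(11 + 35*(0/3)**2) = 90 - 49*(11 + 35*(0*(1/3))**2) = 90 - 49*(11 + 35*0**2) = 90 - 49*(11 + 35*0) = 90 - 49*(11 + 0) = 90 - 49*11 = 90 - 539 = -449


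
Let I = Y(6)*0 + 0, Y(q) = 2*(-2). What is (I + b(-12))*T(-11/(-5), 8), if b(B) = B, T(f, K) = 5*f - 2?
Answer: -108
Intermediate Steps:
Y(q) = -4
T(f, K) = -2 + 5*f
I = 0 (I = -4*0 + 0 = 0 + 0 = 0)
(I + b(-12))*T(-11/(-5), 8) = (0 - 12)*(-2 + 5*(-11/(-5))) = -12*(-2 + 5*(-11*(-⅕))) = -12*(-2 + 5*(11/5)) = -12*(-2 + 11) = -12*9 = -108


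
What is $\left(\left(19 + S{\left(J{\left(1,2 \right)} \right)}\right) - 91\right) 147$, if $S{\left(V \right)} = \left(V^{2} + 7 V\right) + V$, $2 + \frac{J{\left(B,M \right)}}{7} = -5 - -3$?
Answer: $71736$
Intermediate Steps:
$J{\left(B,M \right)} = -28$ ($J{\left(B,M \right)} = -14 + 7 \left(-5 - -3\right) = -14 + 7 \left(-5 + 3\right) = -14 + 7 \left(-2\right) = -14 - 14 = -28$)
$S{\left(V \right)} = V^{2} + 8 V$
$\left(\left(19 + S{\left(J{\left(1,2 \right)} \right)}\right) - 91\right) 147 = \left(\left(19 - 28 \left(8 - 28\right)\right) - 91\right) 147 = \left(\left(19 - -560\right) - 91\right) 147 = \left(\left(19 + 560\right) - 91\right) 147 = \left(579 - 91\right) 147 = 488 \cdot 147 = 71736$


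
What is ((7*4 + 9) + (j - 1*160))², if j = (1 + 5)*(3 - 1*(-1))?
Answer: 9801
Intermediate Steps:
j = 24 (j = 6*(3 + 1) = 6*4 = 24)
((7*4 + 9) + (j - 1*160))² = ((7*4 + 9) + (24 - 1*160))² = ((28 + 9) + (24 - 160))² = (37 - 136)² = (-99)² = 9801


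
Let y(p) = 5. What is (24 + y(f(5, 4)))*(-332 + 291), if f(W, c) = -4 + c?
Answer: -1189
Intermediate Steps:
(24 + y(f(5, 4)))*(-332 + 291) = (24 + 5)*(-332 + 291) = 29*(-41) = -1189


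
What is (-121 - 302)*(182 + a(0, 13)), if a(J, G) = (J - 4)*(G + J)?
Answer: -54990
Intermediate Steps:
a(J, G) = (-4 + J)*(G + J)
(-121 - 302)*(182 + a(0, 13)) = (-121 - 302)*(182 + (0² - 4*13 - 4*0 + 13*0)) = -423*(182 + (0 - 52 + 0 + 0)) = -423*(182 - 52) = -423*130 = -54990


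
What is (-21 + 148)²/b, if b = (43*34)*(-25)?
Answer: -16129/36550 ≈ -0.44129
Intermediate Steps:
b = -36550 (b = 1462*(-25) = -36550)
(-21 + 148)²/b = (-21 + 148)²/(-36550) = 127²*(-1/36550) = 16129*(-1/36550) = -16129/36550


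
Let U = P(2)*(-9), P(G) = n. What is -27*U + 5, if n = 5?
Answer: 1220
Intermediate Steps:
P(G) = 5
U = -45 (U = 5*(-9) = -45)
-27*U + 5 = -27*(-45) + 5 = 1215 + 5 = 1220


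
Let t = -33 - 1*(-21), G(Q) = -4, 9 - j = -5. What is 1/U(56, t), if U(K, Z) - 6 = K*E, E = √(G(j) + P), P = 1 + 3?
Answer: ⅙ ≈ 0.16667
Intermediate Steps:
j = 14 (j = 9 - 1*(-5) = 9 + 5 = 14)
t = -12 (t = -33 + 21 = -12)
P = 4
E = 0 (E = √(-4 + 4) = √0 = 0)
U(K, Z) = 6 (U(K, Z) = 6 + K*0 = 6 + 0 = 6)
1/U(56, t) = 1/6 = ⅙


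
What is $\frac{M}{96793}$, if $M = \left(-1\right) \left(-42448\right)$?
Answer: $\frac{42448}{96793} \approx 0.43854$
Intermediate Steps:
$M = 42448$
$\frac{M}{96793} = \frac{42448}{96793}$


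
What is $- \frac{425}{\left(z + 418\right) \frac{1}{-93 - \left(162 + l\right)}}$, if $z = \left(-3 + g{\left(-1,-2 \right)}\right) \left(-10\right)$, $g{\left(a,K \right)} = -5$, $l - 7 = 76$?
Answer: $\frac{71825}{249} \approx 288.45$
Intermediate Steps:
$l = 83$ ($l = 7 + 76 = 83$)
$z = 80$ ($z = \left(-3 - 5\right) \left(-10\right) = \left(-8\right) \left(-10\right) = 80$)
$- \frac{425}{\left(z + 418\right) \frac{1}{-93 - \left(162 + l\right)}} = - \frac{425}{\left(80 + 418\right) \frac{1}{-93 - 245}} = - \frac{425}{498 \frac{1}{-93 - 245}} = - \frac{425}{498 \frac{1}{-338}} = - \frac{425}{498 \left(- \frac{1}{338}\right)} = - \frac{425}{- \frac{249}{169}} = \left(-425\right) \left(- \frac{169}{249}\right) = \frac{71825}{249}$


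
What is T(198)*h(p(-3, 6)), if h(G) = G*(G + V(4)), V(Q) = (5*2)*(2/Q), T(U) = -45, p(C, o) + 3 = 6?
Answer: -1080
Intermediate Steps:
p(C, o) = 3 (p(C, o) = -3 + 6 = 3)
V(Q) = 20/Q (V(Q) = 10*(2/Q) = 20/Q)
h(G) = G*(5 + G) (h(G) = G*(G + 20/4) = G*(G + 20*(1/4)) = G*(G + 5) = G*(5 + G))
T(198)*h(p(-3, 6)) = -135*(5 + 3) = -135*8 = -45*24 = -1080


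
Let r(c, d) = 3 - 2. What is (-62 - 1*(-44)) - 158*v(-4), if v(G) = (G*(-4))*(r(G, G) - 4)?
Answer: 7566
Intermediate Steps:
r(c, d) = 1
v(G) = 12*G (v(G) = (G*(-4))*(1 - 4) = -4*G*(-3) = 12*G)
(-62 - 1*(-44)) - 158*v(-4) = (-62 - 1*(-44)) - 1896*(-4) = (-62 + 44) - 158*(-48) = -18 + 7584 = 7566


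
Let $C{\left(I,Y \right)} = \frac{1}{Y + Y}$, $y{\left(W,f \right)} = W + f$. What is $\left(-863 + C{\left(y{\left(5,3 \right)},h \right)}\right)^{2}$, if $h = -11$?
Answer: $\frac{360506169}{484} \approx 7.4485 \cdot 10^{5}$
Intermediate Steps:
$C{\left(I,Y \right)} = \frac{1}{2 Y}$
$\left(-863 + C{\left(y{\left(5,3 \right)},h \right)}\right)^{2} = \left(-863 + \frac{1}{2 \left(-11\right)}\right)^{2} = \left(-863 + \frac{1}{2} \left(- \frac{1}{11}\right)\right)^{2} = \left(-863 - \frac{1}{22}\right)^{2} = \left(- \frac{18987}{22}\right)^{2} = \frac{360506169}{484}$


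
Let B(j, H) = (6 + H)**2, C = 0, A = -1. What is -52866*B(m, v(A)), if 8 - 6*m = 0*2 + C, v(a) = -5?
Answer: -52866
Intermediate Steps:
m = 4/3 (m = 4/3 - (0*2 + 0)/6 = 4/3 - (0 + 0)/6 = 4/3 - 1/6*0 = 4/3 + 0 = 4/3 ≈ 1.3333)
-52866*B(m, v(A)) = -52866*(6 - 5)**2 = -52866*1**2 = -52866*1 = -52866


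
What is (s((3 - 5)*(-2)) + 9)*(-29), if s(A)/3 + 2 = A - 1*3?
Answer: -174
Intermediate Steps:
s(A) = -15 + 3*A (s(A) = -6 + 3*(A - 1*3) = -6 + 3*(A - 3) = -6 + 3*(-3 + A) = -6 + (-9 + 3*A) = -15 + 3*A)
(s((3 - 5)*(-2)) + 9)*(-29) = ((-15 + 3*((3 - 5)*(-2))) + 9)*(-29) = ((-15 + 3*(-2*(-2))) + 9)*(-29) = ((-15 + 3*4) + 9)*(-29) = ((-15 + 12) + 9)*(-29) = (-3 + 9)*(-29) = 6*(-29) = -174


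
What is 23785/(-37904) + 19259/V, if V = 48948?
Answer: -108558761/463831248 ≈ -0.23405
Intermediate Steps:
23785/(-37904) + 19259/V = 23785/(-37904) + 19259/48948 = 23785*(-1/37904) + 19259*(1/48948) = -23785/37904 + 19259/48948 = -108558761/463831248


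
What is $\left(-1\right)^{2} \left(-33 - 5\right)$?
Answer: $-38$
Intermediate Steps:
$\left(-1\right)^{2} \left(-33 - 5\right) = 1 \left(-38\right) = -38$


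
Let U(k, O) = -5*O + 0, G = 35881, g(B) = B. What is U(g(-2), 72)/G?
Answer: -360/35881 ≈ -0.010033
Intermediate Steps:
U(k, O) = -5*O
U(g(-2), 72)/G = -5*72/35881 = -360*1/35881 = -360/35881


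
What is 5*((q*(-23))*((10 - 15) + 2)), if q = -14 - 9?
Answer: -7935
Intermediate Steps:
q = -23
5*((q*(-23))*((10 - 15) + 2)) = 5*((-23*(-23))*((10 - 15) + 2)) = 5*(529*(-5 + 2)) = 5*(529*(-3)) = 5*(-1587) = -7935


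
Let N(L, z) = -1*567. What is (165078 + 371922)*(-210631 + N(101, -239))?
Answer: -113413326000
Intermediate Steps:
N(L, z) = -567
(165078 + 371922)*(-210631 + N(101, -239)) = (165078 + 371922)*(-210631 - 567) = 537000*(-211198) = -113413326000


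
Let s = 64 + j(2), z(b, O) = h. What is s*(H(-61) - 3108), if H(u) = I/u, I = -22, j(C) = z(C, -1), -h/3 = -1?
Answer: -12700922/61 ≈ -2.0821e+5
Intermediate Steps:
h = 3 (h = -3*(-1) = 3)
z(b, O) = 3
j(C) = 3
H(u) = -22/u
s = 67 (s = 64 + 3 = 67)
s*(H(-61) - 3108) = 67*(-22/(-61) - 3108) = 67*(-22*(-1/61) - 3108) = 67*(22/61 - 3108) = 67*(-189566/61) = -12700922/61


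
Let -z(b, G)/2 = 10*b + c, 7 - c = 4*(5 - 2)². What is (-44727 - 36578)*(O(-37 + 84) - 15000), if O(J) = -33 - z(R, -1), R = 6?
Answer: 1217217155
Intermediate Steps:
c = -29 (c = 7 - 4*(5 - 2)² = 7 - 4*3² = 7 - 4*9 = 7 - 1*36 = 7 - 36 = -29)
z(b, G) = 58 - 20*b (z(b, G) = -2*(10*b - 29) = -2*(-29 + 10*b) = 58 - 20*b)
O(J) = 29 (O(J) = -33 - (58 - 20*6) = -33 - (58 - 120) = -33 - 1*(-62) = -33 + 62 = 29)
(-44727 - 36578)*(O(-37 + 84) - 15000) = (-44727 - 36578)*(29 - 15000) = -81305*(-14971) = 1217217155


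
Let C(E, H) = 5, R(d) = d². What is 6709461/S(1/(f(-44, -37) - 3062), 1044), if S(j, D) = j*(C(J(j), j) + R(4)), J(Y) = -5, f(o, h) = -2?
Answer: -6852596168/7 ≈ -9.7894e+8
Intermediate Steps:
S(j, D) = 21*j (S(j, D) = j*(5 + 4²) = j*(5 + 16) = j*21 = 21*j)
6709461/S(1/(f(-44, -37) - 3062), 1044) = 6709461/((21/(-2 - 3062))) = 6709461/((21/(-3064))) = 6709461/((21*(-1/3064))) = 6709461/(-21/3064) = 6709461*(-3064/21) = -6852596168/7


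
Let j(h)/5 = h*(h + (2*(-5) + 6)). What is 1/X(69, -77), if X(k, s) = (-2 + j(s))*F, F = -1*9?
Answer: -1/280647 ≈ -3.5632e-6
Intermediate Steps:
j(h) = 5*h*(-4 + h) (j(h) = 5*(h*(h + (2*(-5) + 6))) = 5*(h*(h + (-10 + 6))) = 5*(h*(h - 4)) = 5*(h*(-4 + h)) = 5*h*(-4 + h))
F = -9
X(k, s) = 18 - 45*s*(-4 + s) (X(k, s) = (-2 + 5*s*(-4 + s))*(-9) = 18 - 45*s*(-4 + s))
1/X(69, -77) = 1/(18 - 45*(-77)*(-4 - 77)) = 1/(18 - 45*(-77)*(-81)) = 1/(18 - 280665) = 1/(-280647) = -1/280647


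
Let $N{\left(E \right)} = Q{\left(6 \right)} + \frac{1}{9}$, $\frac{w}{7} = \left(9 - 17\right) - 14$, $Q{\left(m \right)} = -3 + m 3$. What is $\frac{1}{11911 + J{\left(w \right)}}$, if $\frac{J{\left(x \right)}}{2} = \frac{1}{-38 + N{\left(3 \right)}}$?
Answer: $\frac{103}{1226824} \approx 8.3957 \cdot 10^{-5}$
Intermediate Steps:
$Q{\left(m \right)} = -3 + 3 m$
$w = -154$ ($w = 7 \left(\left(9 - 17\right) - 14\right) = 7 \left(-8 - 14\right) = 7 \left(-22\right) = -154$)
$N{\left(E \right)} = \frac{136}{9}$ ($N{\left(E \right)} = \left(-3 + 3 \cdot 6\right) + \frac{1}{9} = \left(-3 + 18\right) + \frac{1}{9} = 15 + \frac{1}{9} = \frac{136}{9}$)
$J{\left(x \right)} = - \frac{9}{103}$ ($J{\left(x \right)} = \frac{2}{-38 + \frac{136}{9}} = \frac{2}{- \frac{206}{9}} = 2 \left(- \frac{9}{206}\right) = - \frac{9}{103}$)
$\frac{1}{11911 + J{\left(w \right)}} = \frac{1}{11911 - \frac{9}{103}} = \frac{1}{\frac{1226824}{103}} = \frac{103}{1226824}$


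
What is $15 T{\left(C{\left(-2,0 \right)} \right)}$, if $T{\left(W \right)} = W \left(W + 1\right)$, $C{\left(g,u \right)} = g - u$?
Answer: $30$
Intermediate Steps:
$T{\left(W \right)} = W \left(1 + W\right)$
$15 T{\left(C{\left(-2,0 \right)} \right)} = 15 \left(-2 - 0\right) \left(1 - 2\right) = 15 \left(-2 + 0\right) \left(1 + \left(-2 + 0\right)\right) = 15 \left(- 2 \left(1 - 2\right)\right) = 15 \left(\left(-2\right) \left(-1\right)\right) = 15 \cdot 2 = 30$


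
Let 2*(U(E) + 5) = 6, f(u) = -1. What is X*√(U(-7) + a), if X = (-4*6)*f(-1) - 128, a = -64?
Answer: -104*I*√66 ≈ -844.9*I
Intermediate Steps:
U(E) = -2 (U(E) = -5 + (½)*6 = -5 + 3 = -2)
X = -104 (X = -4*6*(-1) - 128 = -24*(-1) - 128 = 24 - 128 = -104)
X*√(U(-7) + a) = -104*√(-2 - 64) = -104*I*√66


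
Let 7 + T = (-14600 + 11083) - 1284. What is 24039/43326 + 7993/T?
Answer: -12818067/11572856 ≈ -1.1076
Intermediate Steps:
T = -4808 (T = -7 + ((-14600 + 11083) - 1284) = -7 + (-3517 - 1284) = -7 - 4801 = -4808)
24039/43326 + 7993/T = 24039/43326 + 7993/(-4808) = 24039*(1/43326) + 7993*(-1/4808) = 2671/4814 - 7993/4808 = -12818067/11572856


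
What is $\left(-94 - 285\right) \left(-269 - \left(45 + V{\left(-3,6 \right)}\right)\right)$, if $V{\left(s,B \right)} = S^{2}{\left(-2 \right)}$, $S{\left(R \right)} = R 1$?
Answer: $120522$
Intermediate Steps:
$S{\left(R \right)} = R$
$V{\left(s,B \right)} = 4$ ($V{\left(s,B \right)} = \left(-2\right)^{2} = 4$)
$\left(-94 - 285\right) \left(-269 - \left(45 + V{\left(-3,6 \right)}\right)\right) = \left(-94 - 285\right) \left(-269 + \left(\left(\left(49 - 24\right) - 70\right) - 4\right)\right) = - 379 \left(-269 + \left(\left(25 - 70\right) - 4\right)\right) = - 379 \left(-269 - 49\right) = \left(-379\right) \left(-318\right) = 120522$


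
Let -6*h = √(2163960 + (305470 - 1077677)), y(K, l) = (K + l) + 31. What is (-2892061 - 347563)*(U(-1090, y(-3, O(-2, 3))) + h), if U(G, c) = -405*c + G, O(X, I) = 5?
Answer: 46828764920 + 1619812*√1391753/3 ≈ 4.7466e+10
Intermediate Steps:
y(K, l) = 31 + K + l
U(G, c) = G - 405*c
h = -√1391753/6 (h = -√(2163960 + (305470 - 1077677))/6 = -√(2163960 - 772207)/6 = -√1391753/6 ≈ -196.62)
(-2892061 - 347563)*(U(-1090, y(-3, O(-2, 3))) + h) = (-2892061 - 347563)*((-1090 - 405*(31 - 3 + 5)) - √1391753/6) = -3239624*((-1090 - 405*33) - √1391753/6) = -3239624*((-1090 - 13365) - √1391753/6) = -3239624*(-14455 - √1391753/6) = 46828764920 + 1619812*√1391753/3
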